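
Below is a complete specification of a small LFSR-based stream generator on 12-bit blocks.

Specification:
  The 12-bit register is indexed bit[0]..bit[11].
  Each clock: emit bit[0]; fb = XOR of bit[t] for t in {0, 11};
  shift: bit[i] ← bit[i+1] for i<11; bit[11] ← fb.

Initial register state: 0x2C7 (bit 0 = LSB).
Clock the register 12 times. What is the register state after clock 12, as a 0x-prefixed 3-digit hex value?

0x1BD

reg_0 = 0x2C7
clock 1: out=1, reg = 0x963
clock 2: out=1, reg = 0x4B1
clock 3: out=1, reg = 0xA58
clock 4: out=0, reg = 0xD2C
clock 5: out=0, reg = 0xE96
clock 6: out=0, reg = 0xF4B
clock 7: out=1, reg = 0x7A5
clock 8: out=1, reg = 0xBD2
clock 9: out=0, reg = 0xDE9
clock 10: out=1, reg = 0x6F4
clock 11: out=0, reg = 0x37A
clock 12: out=0, reg = 0x1BD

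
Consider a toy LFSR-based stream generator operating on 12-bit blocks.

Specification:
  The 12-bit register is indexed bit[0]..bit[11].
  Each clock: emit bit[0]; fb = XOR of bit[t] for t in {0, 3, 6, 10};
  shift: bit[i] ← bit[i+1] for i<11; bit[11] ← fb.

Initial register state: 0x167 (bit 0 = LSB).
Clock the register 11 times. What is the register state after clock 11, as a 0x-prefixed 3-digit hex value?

0x52C

reg_0 = 0x167
clock 1: out=1, reg = 0x0B3
clock 2: out=1, reg = 0x859
clock 3: out=1, reg = 0xC2C
clock 4: out=0, reg = 0x616
clock 5: out=0, reg = 0xB0B
clock 6: out=1, reg = 0x585
clock 7: out=1, reg = 0x2C2
clock 8: out=0, reg = 0x961
clock 9: out=1, reg = 0x4B0
clock 10: out=0, reg = 0xA58
clock 11: out=0, reg = 0x52C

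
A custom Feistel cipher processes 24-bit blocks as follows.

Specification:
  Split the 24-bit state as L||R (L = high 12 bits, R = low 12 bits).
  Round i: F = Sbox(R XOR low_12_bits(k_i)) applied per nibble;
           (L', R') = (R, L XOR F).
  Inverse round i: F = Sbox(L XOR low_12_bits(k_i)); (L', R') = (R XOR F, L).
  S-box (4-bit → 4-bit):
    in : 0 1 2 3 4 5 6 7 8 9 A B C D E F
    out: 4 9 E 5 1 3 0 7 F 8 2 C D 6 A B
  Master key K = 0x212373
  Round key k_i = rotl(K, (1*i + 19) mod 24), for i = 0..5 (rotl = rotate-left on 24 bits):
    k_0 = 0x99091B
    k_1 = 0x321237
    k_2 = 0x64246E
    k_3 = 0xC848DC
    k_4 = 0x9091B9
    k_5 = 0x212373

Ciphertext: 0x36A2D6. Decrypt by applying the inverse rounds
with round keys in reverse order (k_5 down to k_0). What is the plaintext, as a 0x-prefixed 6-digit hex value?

s_0 = ciphertext = 0x36A2D6
s_1 = InvRound(s_0, k_5) = 0x64E36A
s_2 = InvRound(s_1, k_4) = 0x4DD64E
s_3 = InvRound(s_2, k_3) = 0xB074DD
s_4 = InvRound(s_3, k_2) = 0xFD5B07
s_5 = InvRound(s_4, k_1) = 0xDA9FD5
s_6 = InvRound(s_5, k_0) = 0xE1BDA9

0xE1BDA9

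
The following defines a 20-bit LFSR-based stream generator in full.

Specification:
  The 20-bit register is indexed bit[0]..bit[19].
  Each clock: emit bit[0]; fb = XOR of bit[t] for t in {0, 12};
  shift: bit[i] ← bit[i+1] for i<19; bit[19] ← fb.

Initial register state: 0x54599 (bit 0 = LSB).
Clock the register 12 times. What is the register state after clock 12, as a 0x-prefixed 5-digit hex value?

0x8CD54

reg_0 = 0x54599
clock 1: out=1, reg = 0xAA2CC
clock 2: out=0, reg = 0x55166
clock 3: out=0, reg = 0xAA8B3
clock 4: out=1, reg = 0xD5459
clock 5: out=1, reg = 0x6AA2C
clock 6: out=0, reg = 0x35516
clock 7: out=0, reg = 0x9AA8B
clock 8: out=1, reg = 0xCD545
clock 9: out=1, reg = 0x66AA2
clock 10: out=0, reg = 0x33551
clock 11: out=1, reg = 0x19AA8
clock 12: out=0, reg = 0x8CD54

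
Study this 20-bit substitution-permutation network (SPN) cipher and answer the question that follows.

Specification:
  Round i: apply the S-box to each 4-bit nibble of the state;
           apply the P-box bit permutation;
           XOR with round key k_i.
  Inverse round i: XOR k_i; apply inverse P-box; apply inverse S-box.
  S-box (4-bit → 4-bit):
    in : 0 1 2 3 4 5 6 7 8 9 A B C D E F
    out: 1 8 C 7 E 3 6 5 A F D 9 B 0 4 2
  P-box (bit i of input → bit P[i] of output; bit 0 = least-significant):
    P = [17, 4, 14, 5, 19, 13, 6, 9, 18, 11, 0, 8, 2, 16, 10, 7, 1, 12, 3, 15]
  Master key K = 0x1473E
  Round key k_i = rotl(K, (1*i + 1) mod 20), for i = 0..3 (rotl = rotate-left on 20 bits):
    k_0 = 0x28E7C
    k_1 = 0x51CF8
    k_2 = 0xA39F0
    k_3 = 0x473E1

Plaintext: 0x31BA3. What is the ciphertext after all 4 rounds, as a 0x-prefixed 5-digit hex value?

0x2F4F5

s_0 = plaintext = 0x31BA3
s_1 = Round(s_0, k_0) = 0xCDDA6
s_2 = Round(s_1, k_1) = 0xDCEAA
s_3 = Round(s_2, k_2) = 0x17B15
s_4 = Round(s_3, k_3) = 0x2F4F5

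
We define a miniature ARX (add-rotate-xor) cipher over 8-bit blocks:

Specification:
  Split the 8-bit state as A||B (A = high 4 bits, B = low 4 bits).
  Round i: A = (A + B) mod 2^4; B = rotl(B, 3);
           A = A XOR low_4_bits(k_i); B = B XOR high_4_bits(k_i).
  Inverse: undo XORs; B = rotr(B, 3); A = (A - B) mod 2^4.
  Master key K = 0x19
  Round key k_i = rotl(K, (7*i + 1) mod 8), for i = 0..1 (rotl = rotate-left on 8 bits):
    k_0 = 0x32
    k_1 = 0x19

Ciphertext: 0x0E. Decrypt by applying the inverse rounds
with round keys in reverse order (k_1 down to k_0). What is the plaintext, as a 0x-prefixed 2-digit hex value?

s_0 = ciphertext = 0x0E
s_1 = InvRound(s_0, k_1) = 0xAF
s_2 = InvRound(s_1, k_0) = 0xF9

0xF9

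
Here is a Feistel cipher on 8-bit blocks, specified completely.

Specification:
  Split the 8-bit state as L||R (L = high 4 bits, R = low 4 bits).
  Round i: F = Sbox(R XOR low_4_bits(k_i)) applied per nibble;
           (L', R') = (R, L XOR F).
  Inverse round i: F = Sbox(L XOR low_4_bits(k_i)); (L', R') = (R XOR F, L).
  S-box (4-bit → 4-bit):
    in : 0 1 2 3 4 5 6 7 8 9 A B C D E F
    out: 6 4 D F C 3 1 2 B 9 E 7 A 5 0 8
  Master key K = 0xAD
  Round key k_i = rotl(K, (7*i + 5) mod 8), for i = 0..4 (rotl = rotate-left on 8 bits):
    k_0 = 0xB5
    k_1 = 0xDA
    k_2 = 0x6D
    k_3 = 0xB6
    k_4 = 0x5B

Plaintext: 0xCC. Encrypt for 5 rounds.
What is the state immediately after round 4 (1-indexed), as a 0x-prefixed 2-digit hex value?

0xCA

s_0 = plaintext = 0xCC
s_1 = Round(s_0, k_0) = 0xC5
s_2 = Round(s_1, k_1) = 0x54
s_3 = Round(s_2, k_2) = 0x4C
s_4 = Round(s_3, k_3) = 0xCA
s_5 = Round(s_4, k_4) = 0xA8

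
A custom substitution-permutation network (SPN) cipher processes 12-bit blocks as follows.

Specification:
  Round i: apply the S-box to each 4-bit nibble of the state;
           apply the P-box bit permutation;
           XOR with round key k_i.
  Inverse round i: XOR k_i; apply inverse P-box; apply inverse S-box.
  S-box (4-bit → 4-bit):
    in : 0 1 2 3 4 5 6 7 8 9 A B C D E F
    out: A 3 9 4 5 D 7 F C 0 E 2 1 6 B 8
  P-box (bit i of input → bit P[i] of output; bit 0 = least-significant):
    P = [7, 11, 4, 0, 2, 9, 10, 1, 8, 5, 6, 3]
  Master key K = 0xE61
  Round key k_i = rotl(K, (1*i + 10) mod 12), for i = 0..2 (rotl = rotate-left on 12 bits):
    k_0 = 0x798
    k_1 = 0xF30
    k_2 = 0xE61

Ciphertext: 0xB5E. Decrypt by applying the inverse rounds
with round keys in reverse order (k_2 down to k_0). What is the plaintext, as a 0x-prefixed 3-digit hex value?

0x99F

s_0 = ciphertext = 0xB5E
s_1 = InvRound(s_0, k_2) = 0xE58
s_2 = InvRound(s_1, k_1) = 0x799
s_3 = InvRound(s_2, k_0) = 0x99F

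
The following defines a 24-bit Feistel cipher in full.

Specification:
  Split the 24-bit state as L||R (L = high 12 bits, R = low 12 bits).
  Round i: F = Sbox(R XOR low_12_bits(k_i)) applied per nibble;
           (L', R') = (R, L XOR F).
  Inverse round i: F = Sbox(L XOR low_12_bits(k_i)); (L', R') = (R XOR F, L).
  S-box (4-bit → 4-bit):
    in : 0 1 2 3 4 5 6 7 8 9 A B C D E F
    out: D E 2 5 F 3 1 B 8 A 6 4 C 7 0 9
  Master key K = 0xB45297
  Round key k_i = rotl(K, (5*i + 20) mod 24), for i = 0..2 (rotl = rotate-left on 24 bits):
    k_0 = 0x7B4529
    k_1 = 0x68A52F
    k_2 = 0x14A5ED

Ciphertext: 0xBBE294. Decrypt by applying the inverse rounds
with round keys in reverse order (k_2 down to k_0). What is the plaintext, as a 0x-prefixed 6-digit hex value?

0x14A03E

s_0 = ciphertext = 0xBBE294
s_1 = InvRound(s_0, k_2) = 0x2A1BBE
s_2 = InvRound(s_1, k_1) = 0x03E2A1
s_3 = InvRound(s_2, k_0) = 0x14A03E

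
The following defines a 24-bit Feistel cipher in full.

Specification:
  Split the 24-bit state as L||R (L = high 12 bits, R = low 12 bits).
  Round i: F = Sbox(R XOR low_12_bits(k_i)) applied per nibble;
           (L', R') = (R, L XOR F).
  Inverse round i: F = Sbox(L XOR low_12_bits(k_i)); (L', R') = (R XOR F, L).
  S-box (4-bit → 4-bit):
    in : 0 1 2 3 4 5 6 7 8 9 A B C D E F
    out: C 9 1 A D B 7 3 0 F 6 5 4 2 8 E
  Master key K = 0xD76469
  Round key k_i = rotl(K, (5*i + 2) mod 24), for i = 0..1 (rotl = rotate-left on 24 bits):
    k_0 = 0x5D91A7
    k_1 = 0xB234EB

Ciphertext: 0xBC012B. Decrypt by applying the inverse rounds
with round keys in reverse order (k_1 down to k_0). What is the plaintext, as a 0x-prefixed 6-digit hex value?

s_0 = ciphertext = 0xBC012B
s_1 = InvRound(s_0, k_1) = 0xF3EBC0
s_2 = InvRound(s_1, k_0) = 0x33FF3E

0x33FF3E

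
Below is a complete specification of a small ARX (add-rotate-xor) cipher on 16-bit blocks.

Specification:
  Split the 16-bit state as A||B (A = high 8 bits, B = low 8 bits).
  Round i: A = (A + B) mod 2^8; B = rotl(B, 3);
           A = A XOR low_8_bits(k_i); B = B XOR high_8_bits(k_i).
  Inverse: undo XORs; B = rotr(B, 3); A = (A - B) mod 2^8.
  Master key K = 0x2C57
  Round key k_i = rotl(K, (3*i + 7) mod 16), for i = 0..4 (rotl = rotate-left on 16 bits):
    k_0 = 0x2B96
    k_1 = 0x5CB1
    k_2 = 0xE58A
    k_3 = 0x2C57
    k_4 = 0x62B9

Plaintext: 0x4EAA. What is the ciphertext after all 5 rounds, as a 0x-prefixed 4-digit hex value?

s_0 = plaintext = 0x4EAA
s_1 = Round(s_0, k_0) = 0x6E7E
s_2 = Round(s_1, k_1) = 0x5DAF
s_3 = Round(s_2, k_2) = 0x8698
s_4 = Round(s_3, k_3) = 0x49E8
s_5 = Round(s_4, k_4) = 0x8825

0x8825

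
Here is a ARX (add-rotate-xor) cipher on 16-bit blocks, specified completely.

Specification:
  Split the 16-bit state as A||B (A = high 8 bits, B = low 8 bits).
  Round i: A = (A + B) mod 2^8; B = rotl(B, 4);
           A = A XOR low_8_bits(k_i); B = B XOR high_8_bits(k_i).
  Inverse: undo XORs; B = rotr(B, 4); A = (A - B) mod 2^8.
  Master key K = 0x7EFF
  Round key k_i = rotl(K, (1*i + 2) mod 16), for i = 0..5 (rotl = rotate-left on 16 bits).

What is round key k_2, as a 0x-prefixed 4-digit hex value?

0xEFF7

K = 0x7EFF
k_0 = rotl(K, (1*0+2) mod 16) = rotl(K, 2) = 0xFBFD
k_1 = rotl(K, (1*1+2) mod 16) = rotl(K, 3) = 0xF7FB
k_2 = rotl(K, (1*2+2) mod 16) = rotl(K, 4) = 0xEFF7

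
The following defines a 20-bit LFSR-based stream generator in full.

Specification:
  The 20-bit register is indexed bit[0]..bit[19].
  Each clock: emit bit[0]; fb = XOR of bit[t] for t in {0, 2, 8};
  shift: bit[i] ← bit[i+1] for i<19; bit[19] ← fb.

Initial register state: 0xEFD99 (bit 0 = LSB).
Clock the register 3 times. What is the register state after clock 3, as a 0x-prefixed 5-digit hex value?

0x5DFB3

reg_0 = 0xEFD99
clock 1: out=1, reg = 0x77ECC
clock 2: out=0, reg = 0xBBF66
clock 3: out=0, reg = 0x5DFB3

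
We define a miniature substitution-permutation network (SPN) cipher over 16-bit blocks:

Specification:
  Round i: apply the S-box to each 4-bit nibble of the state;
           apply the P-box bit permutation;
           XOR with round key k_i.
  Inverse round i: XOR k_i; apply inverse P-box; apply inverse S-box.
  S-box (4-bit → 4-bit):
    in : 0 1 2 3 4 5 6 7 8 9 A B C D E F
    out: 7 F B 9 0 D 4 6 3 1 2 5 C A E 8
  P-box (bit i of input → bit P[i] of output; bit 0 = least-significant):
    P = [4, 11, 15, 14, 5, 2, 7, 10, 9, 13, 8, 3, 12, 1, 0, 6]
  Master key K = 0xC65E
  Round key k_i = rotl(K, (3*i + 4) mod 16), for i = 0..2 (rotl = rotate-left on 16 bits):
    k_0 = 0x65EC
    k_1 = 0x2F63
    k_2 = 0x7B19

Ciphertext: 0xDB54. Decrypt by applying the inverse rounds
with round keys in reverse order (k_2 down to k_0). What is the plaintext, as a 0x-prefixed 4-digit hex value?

s_0 = ciphertext = 0xDB54
s_1 = InvRound(s_0, k_2) = 0xCDA6
s_2 = InvRound(s_1, k_1) = 0xC87C
s_3 = InvRound(s_2, k_0) = 0x47C0

0x47C0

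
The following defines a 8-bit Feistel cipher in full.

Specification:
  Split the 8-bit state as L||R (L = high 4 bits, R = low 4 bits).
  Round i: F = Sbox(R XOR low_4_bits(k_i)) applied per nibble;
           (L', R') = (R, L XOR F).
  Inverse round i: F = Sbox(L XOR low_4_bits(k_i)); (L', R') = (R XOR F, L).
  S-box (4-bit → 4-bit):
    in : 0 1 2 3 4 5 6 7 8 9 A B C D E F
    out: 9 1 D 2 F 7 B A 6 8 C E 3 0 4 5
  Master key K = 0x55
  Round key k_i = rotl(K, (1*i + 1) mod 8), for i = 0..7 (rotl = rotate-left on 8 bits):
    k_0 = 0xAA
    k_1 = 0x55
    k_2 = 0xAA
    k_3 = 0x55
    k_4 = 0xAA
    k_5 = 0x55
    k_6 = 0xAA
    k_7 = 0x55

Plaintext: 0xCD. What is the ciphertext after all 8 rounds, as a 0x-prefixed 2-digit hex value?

s_0 = plaintext = 0xCD
s_1 = Round(s_0, k_0) = 0xD6
s_2 = Round(s_1, k_1) = 0x6F
s_3 = Round(s_2, k_2) = 0xF1
s_4 = Round(s_3, k_3) = 0x10
s_5 = Round(s_4, k_4) = 0x0D
s_6 = Round(s_5, k_5) = 0xD6
s_7 = Round(s_6, k_6) = 0x6E
s_8 = Round(s_7, k_7) = 0xE8

0xE8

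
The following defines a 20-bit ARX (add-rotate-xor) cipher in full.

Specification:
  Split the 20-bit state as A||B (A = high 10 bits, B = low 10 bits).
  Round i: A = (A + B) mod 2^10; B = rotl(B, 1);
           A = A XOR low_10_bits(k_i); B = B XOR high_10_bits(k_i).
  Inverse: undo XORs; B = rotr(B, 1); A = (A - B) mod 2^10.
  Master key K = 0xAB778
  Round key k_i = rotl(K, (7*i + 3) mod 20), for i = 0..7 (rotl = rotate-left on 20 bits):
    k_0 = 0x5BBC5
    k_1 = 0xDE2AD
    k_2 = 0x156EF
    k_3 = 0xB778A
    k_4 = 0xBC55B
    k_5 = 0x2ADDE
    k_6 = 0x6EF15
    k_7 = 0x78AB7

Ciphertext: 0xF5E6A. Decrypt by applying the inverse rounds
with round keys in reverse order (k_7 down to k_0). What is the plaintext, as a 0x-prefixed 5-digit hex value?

0xA46F3

s_0 = ciphertext = 0xF5E6A
s_1 = InvRound(s_0, k_7) = 0xE71C4
s_2 = InvRound(s_1, k_6) = 0x92A3F
s_3 = InvRound(s_2, k_5) = 0x9294A
s_4 = InvRound(s_3, k_4) = 0xCD3DD
s_5 = InvRound(s_4, k_3) = 0x0F880
s_6 = InvRound(s_5, k_2) = 0x19E6A
s_7 = InvRound(s_6, k_1) = 0x90489
s_8 = InvRound(s_7, k_0) = 0xA46F3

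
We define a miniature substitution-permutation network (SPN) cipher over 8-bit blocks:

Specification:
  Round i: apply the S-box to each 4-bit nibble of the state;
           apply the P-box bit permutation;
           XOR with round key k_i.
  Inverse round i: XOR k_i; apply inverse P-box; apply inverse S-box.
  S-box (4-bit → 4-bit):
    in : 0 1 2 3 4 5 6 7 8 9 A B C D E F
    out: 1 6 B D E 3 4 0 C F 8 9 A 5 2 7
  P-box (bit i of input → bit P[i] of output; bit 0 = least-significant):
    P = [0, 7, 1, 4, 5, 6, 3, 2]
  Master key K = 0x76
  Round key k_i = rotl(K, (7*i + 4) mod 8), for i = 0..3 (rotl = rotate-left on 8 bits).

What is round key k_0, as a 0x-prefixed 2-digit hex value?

0x67

K = 0x76
k_0 = rotl(K, (7*0+4) mod 8) = rotl(K, 4) = 0x67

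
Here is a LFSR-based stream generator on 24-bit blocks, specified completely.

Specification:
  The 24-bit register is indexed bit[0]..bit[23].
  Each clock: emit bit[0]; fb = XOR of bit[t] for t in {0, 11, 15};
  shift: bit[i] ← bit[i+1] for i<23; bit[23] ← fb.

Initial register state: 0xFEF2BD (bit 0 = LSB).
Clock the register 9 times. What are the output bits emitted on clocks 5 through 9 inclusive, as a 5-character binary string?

11010

reg_0 = 0xFEF2BD
clock 1: out=1, reg = 0x7F795E
clock 2: out=0, reg = 0xBFBCAF
clock 3: out=1, reg = 0xDFDE57
clock 4: out=1, reg = 0xEFEF2B
clock 5: out=1, reg = 0xF7F795
clock 6: out=1, reg = 0x7BFBCA
clock 7: out=0, reg = 0x3DFDE5
clock 8: out=1, reg = 0x9EFEF2
clock 9: out=0, reg = 0x4F7F79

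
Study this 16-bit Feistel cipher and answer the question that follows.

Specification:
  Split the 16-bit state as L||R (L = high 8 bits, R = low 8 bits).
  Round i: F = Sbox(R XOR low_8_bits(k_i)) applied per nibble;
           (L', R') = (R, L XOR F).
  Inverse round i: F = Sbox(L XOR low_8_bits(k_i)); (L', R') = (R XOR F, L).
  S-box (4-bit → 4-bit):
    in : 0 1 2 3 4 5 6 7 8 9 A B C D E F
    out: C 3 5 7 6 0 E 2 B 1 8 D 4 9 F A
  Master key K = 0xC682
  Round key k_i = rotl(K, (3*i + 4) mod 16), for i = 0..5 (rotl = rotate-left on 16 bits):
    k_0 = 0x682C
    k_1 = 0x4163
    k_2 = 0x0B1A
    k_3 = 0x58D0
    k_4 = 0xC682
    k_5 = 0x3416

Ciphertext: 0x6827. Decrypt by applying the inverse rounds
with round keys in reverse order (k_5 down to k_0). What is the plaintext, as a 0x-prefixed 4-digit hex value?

0x9B90

s_0 = ciphertext = 0x6827
s_1 = InvRound(s_0, k_5) = 0x0868
s_2 = InvRound(s_1, k_4) = 0xD008
s_3 = InvRound(s_2, k_3) = 0xC4D0
s_4 = InvRound(s_3, k_2) = 0x4FC4
s_5 = InvRound(s_4, k_1) = 0x904F
s_6 = InvRound(s_5, k_0) = 0x9B90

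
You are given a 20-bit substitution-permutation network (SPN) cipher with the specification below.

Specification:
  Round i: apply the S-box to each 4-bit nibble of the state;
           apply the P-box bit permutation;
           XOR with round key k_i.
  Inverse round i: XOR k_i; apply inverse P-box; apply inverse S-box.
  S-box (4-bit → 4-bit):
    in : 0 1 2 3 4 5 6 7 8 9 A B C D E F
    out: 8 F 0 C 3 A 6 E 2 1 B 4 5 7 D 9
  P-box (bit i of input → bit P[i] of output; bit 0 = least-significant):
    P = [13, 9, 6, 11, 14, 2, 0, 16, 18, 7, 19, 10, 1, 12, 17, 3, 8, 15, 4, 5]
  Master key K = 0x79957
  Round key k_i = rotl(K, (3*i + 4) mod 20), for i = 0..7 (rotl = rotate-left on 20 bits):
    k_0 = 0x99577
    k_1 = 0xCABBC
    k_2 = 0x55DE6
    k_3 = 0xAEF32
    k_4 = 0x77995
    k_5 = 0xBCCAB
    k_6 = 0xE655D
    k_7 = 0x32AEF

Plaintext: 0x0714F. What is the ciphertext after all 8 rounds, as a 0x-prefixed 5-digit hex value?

s_0 = plaintext = 0x0714F
s_1 = Round(s_0, k_0) = 0x7E9DB
s_2 = Round(s_1, k_1) = 0xA6BC3
s_3 = Round(s_2, k_2) = 0xF8487
s_4 = Round(s_3, k_3) = 0xEF4D6
s_5 = Round(s_4, k_4) = 0x33A6A
s_6 = Round(s_5, k_5) = 0xDE216
s_7 = Round(s_6, k_6) = 0xDA602
s_8 = Round(s_7, k_7) = 0xABB75

0xABB75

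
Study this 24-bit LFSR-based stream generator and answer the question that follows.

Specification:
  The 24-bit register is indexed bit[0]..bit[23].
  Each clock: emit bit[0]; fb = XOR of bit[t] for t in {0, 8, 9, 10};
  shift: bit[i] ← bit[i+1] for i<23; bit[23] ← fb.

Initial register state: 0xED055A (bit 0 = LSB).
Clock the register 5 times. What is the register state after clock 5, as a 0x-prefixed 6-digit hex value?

reg_0 = 0xED055A
clock 1: out=0, reg = 0x7682AD
clock 2: out=1, reg = 0x3B4156
clock 3: out=0, reg = 0x9DA0AB
clock 4: out=1, reg = 0xCED055
clock 5: out=1, reg = 0xE7682A

0xE7682A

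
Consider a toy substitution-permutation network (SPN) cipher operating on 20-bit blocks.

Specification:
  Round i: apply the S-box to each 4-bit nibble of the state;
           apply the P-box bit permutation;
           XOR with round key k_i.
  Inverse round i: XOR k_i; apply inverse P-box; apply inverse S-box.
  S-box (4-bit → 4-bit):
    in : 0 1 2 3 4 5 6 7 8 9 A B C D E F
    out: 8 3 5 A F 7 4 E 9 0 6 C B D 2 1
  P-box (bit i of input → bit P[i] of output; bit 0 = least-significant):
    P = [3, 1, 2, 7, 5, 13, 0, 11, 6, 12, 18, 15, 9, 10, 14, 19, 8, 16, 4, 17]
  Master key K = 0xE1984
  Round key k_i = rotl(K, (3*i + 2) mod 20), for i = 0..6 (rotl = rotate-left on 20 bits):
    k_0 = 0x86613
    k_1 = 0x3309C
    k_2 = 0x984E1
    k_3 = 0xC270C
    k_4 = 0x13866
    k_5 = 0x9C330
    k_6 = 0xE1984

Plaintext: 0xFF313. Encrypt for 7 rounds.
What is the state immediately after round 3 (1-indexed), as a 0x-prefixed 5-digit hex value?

s_0 = plaintext = 0xFF313
s_1 = Round(s_0, k_0) = 0x8D5B1
s_2 = Round(s_1, k_1) = 0xD6BD7
s_3 = Round(s_2, k_2) = 0xF4D56
s_4 = Round(s_3, k_3) = 0x0C069
s_5 = Round(s_4, k_4) = 0xBBE67
s_6 = Round(s_5, k_5) = 0x393A7
s_7 = Round(s_6, k_6) = 0xDA903

0xF4D56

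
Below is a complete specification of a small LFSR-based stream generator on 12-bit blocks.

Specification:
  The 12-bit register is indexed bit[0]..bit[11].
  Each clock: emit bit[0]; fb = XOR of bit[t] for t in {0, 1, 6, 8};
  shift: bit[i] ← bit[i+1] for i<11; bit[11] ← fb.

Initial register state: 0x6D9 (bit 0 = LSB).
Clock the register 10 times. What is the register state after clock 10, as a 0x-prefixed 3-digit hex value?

0x4A1

reg_0 = 0x6D9
clock 1: out=1, reg = 0x36C
clock 2: out=0, reg = 0x1B6
clock 3: out=0, reg = 0x0DB
clock 4: out=1, reg = 0x86D
clock 5: out=1, reg = 0x436
clock 6: out=0, reg = 0xA1B
clock 7: out=1, reg = 0x50D
clock 8: out=1, reg = 0x286
clock 9: out=0, reg = 0x943
clock 10: out=1, reg = 0x4A1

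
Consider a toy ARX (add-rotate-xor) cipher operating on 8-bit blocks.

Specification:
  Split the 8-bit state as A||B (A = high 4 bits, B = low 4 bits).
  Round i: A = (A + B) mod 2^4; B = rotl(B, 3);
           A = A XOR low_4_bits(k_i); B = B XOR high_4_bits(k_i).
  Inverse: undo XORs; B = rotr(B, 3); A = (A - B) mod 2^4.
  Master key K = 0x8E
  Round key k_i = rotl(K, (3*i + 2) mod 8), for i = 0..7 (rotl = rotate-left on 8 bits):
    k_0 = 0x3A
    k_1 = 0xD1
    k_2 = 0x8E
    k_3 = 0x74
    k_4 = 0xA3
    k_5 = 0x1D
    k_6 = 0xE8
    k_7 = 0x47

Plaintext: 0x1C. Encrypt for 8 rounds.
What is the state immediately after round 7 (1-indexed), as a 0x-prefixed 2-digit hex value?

0x31

s_0 = plaintext = 0x1C
s_1 = Round(s_0, k_0) = 0x75
s_2 = Round(s_1, k_1) = 0xD7
s_3 = Round(s_2, k_2) = 0xA3
s_4 = Round(s_3, k_3) = 0x9E
s_5 = Round(s_4, k_4) = 0x4D
s_6 = Round(s_5, k_5) = 0xCF
s_7 = Round(s_6, k_6) = 0x31
s_8 = Round(s_7, k_7) = 0x3C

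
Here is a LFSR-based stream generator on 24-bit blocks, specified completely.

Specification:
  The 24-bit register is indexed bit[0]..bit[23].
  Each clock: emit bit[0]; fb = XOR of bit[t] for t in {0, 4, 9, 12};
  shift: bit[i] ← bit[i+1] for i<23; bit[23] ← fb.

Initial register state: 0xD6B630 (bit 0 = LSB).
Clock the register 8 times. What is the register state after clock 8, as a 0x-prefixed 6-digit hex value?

0x63D6B6

reg_0 = 0xD6B630
clock 1: out=0, reg = 0xEB5B18
clock 2: out=0, reg = 0xF5AD8C
clock 3: out=0, reg = 0x7AD6C6
clock 4: out=0, reg = 0x3D6B63
clock 5: out=1, reg = 0x1EB5B1
clock 6: out=1, reg = 0x8F5AD8
clock 7: out=0, reg = 0xC7AD6C
clock 8: out=0, reg = 0x63D6B6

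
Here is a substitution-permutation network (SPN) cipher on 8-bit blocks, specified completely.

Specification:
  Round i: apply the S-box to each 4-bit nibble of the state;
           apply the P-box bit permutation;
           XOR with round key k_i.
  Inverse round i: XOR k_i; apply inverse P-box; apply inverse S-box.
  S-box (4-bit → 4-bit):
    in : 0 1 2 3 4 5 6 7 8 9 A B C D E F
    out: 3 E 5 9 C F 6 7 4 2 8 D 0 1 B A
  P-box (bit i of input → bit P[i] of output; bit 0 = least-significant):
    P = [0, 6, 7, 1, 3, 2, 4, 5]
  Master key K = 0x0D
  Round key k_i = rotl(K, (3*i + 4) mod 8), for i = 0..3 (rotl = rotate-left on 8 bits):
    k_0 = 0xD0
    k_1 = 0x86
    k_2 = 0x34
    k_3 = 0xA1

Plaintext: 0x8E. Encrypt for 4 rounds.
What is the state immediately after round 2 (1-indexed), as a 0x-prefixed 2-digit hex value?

0x95

s_0 = plaintext = 0x8E
s_1 = Round(s_0, k_0) = 0x83
s_2 = Round(s_1, k_1) = 0x95
s_3 = Round(s_2, k_2) = 0xF3
s_4 = Round(s_3, k_3) = 0x86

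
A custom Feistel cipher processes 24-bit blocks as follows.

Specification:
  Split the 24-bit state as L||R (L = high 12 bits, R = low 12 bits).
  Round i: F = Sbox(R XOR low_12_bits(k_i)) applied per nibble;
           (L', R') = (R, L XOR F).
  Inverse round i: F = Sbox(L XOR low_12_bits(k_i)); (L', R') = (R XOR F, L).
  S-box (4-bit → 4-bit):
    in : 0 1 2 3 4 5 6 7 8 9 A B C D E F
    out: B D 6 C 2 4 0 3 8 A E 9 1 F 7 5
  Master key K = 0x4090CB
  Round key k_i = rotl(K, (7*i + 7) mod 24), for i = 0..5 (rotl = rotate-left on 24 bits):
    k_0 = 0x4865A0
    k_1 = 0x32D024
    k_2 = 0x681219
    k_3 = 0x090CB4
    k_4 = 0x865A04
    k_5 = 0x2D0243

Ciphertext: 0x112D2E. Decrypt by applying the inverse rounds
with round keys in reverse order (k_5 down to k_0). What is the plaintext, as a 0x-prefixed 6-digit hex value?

0x33B721

s_0 = ciphertext = 0x112D2E
s_1 = InvRound(s_0, k_5) = 0x163112
s_2 = InvRound(s_1, k_4) = 0x811163
s_3 = InvRound(s_2, k_3) = 0x387811
s_4 = InvRound(s_3, k_2) = 0x5B6387
s_5 = InvRound(s_4, k_1) = 0x7215B6
s_6 = InvRound(s_5, k_0) = 0x33B721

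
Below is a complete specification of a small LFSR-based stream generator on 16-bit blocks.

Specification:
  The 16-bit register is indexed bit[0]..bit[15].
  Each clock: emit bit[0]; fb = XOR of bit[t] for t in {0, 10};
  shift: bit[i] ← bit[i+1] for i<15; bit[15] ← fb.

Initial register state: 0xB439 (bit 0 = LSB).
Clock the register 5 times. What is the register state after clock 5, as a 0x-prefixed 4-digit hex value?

reg_0 = 0xB439
clock 1: out=1, reg = 0x5A1C
clock 2: out=0, reg = 0x2D0E
clock 3: out=0, reg = 0x9687
clock 4: out=1, reg = 0x4B43
clock 5: out=1, reg = 0xA5A1

0xA5A1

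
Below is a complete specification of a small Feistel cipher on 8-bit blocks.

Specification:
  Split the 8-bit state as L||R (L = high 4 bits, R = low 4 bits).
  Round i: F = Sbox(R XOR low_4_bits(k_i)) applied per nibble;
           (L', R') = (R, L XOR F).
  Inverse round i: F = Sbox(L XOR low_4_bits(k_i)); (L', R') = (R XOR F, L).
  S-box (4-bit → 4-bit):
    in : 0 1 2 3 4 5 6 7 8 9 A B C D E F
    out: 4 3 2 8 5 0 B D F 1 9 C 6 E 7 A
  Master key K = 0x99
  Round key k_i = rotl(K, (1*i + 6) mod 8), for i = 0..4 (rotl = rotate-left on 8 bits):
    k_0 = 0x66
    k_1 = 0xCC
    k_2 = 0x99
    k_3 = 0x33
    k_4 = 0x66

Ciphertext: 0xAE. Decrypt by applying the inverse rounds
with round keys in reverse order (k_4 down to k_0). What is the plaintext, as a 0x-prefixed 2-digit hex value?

s_0 = ciphertext = 0xAE
s_1 = InvRound(s_0, k_4) = 0x8A
s_2 = InvRound(s_1, k_3) = 0x68
s_3 = InvRound(s_2, k_2) = 0x26
s_4 = InvRound(s_3, k_1) = 0x12
s_5 = InvRound(s_4, k_0) = 0xF1

0xF1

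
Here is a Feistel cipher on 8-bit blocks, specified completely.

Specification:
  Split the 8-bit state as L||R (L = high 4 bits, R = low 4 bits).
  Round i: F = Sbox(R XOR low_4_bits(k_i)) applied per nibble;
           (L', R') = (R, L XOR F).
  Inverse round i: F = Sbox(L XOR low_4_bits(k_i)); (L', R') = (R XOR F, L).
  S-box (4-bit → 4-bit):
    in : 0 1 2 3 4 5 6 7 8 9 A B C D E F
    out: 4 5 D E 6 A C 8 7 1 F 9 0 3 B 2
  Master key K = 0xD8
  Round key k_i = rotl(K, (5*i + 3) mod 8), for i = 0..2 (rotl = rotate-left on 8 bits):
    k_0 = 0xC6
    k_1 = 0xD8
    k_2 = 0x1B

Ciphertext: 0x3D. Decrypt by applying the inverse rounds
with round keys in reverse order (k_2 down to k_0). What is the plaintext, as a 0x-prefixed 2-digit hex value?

0xDE

s_0 = ciphertext = 0x3D
s_1 = InvRound(s_0, k_2) = 0xA3
s_2 = InvRound(s_1, k_1) = 0xEA
s_3 = InvRound(s_2, k_0) = 0xDE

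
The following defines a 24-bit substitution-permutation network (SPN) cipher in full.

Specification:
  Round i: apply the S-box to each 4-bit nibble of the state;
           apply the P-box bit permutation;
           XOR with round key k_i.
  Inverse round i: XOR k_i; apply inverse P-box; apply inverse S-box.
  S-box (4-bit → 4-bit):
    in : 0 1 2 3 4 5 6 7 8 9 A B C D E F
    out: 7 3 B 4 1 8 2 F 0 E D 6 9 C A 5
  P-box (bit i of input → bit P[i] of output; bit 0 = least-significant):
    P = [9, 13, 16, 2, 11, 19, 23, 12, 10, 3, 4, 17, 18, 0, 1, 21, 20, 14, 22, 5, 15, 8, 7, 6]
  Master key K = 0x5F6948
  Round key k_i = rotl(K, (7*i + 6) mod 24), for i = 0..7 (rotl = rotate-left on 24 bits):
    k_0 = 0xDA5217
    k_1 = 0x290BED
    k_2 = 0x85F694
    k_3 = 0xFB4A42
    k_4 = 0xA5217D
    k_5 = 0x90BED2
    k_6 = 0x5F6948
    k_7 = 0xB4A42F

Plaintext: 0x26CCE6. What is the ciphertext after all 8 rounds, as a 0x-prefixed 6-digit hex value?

s_0 = plaintext = 0x26CCE6
s_1 = Round(s_0, k_0) = 0xF4A757
s_2 = Round(s_1, k_1) = 0x1EBD73
s_3 = Round(s_2, k_2) = 0x0E2FA7
s_4 = Round(s_3, k_3) = 0x5EB5F7
s_5 = Round(s_4, k_4) = 0x264B1A
s_6 = Round(s_5, k_5) = 0x9D758E
s_7 = Round(s_6, k_6) = 0x3948AF
s_8 = Round(s_7, k_7) = 0x71FE8F

0x71FE8F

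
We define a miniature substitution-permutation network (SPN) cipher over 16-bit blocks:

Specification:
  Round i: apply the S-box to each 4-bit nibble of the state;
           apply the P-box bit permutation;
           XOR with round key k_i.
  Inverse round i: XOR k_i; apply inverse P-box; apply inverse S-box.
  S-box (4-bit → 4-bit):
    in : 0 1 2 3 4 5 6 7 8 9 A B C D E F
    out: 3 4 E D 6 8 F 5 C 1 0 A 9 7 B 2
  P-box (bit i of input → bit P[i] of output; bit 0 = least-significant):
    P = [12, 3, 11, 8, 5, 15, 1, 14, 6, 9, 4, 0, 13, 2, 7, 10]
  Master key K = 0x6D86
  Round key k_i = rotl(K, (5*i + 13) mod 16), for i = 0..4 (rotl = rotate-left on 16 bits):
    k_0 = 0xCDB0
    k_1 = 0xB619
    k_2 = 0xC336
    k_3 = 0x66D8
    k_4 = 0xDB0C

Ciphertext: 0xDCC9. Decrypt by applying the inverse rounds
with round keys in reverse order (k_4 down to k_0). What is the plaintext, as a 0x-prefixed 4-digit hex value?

s_0 = ciphertext = 0xDCC9
s_1 = InvRound(s_0, k_4) = 0x2EA5
s_2 = InvRound(s_1, k_3) = 0xF3C4
s_3 = InvRound(s_2, k_2) = 0x7779
s_4 = InvRound(s_3, k_1) = 0xA9E5
s_5 = InvRound(s_4, k_0) = 0xE35A

0xE35A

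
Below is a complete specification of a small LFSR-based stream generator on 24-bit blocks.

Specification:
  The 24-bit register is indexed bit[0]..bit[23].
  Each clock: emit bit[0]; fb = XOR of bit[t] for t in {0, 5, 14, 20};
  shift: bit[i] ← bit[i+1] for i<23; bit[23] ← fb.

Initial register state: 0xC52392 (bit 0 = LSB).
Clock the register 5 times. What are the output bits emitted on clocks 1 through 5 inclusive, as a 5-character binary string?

reg_0 = 0xC52392
clock 1: out=0, reg = 0x6291C9
clock 2: out=1, reg = 0xB148E4
clock 3: out=0, reg = 0xD8A472
clock 4: out=0, reg = 0x6C5239
clock 5: out=1, reg = 0xB6291C

01001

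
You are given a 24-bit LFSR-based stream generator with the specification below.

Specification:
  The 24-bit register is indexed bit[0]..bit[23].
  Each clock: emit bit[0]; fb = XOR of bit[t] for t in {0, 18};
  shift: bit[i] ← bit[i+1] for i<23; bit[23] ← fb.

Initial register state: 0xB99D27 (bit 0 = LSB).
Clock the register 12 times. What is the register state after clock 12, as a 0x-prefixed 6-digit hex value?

reg_0 = 0xB99D27
clock 1: out=1, reg = 0xDCCE93
clock 2: out=1, reg = 0x6E6749
clock 3: out=1, reg = 0x3733A4
clock 4: out=0, reg = 0x9B99D2
clock 5: out=0, reg = 0x4DCCE9
clock 6: out=1, reg = 0x26E674
clock 7: out=0, reg = 0x93733A
clock 8: out=0, reg = 0x49B99D
clock 9: out=1, reg = 0xA4DCCE
clock 10: out=0, reg = 0xD26E67
clock 11: out=1, reg = 0xE93733
clock 12: out=1, reg = 0xF49B99

0xF49B99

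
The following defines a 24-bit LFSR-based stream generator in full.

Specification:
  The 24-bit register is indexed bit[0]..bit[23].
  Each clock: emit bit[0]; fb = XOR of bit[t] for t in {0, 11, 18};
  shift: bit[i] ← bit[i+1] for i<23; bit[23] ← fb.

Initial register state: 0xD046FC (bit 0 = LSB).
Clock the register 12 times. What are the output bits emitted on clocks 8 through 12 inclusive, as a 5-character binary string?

reg_0 = 0xD046FC
clock 1: out=0, reg = 0x68237E
clock 2: out=0, reg = 0x3411BF
clock 3: out=1, reg = 0x1A08DF
clock 4: out=1, reg = 0x0D046F
clock 5: out=1, reg = 0x068237
clock 6: out=1, reg = 0x03411B
clock 7: out=1, reg = 0x81A08D
clock 8: out=1, reg = 0xC0D046
clock 9: out=0, reg = 0x606823
clock 10: out=1, reg = 0x303411
clock 11: out=1, reg = 0x981A08
clock 12: out=0, reg = 0xCC0D04

10110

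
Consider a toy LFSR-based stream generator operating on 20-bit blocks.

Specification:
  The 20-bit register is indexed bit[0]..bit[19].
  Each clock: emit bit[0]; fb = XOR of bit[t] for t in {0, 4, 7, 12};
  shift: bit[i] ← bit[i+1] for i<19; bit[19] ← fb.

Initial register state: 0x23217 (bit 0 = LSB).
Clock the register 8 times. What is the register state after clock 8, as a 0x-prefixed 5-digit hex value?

reg_0 = 0x23217
clock 1: out=1, reg = 0x9190B
clock 2: out=1, reg = 0x48C85
clock 3: out=1, reg = 0x24642
clock 4: out=0, reg = 0x12321
clock 5: out=1, reg = 0x89190
clock 6: out=0, reg = 0xC48C8
clock 7: out=0, reg = 0xE2464
clock 8: out=0, reg = 0x71232

0x71232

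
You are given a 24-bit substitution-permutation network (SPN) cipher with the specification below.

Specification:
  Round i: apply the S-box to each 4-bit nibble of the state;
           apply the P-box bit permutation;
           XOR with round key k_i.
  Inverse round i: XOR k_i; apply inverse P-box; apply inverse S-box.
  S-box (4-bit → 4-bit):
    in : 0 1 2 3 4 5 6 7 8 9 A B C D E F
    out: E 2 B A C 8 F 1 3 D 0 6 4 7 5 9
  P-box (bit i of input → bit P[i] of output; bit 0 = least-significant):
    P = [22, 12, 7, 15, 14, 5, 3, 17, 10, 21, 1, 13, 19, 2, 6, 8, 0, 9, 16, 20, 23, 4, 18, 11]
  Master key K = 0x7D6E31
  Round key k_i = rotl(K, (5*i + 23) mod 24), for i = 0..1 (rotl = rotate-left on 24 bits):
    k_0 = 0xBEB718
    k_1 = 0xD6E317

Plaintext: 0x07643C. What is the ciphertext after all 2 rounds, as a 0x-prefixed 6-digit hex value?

0x8B244D

s_0 = plaintext = 0x07643C
s_1 = Round(s_0, k_0) = 0xB09EEF
s_2 = Round(s_1, k_1) = 0x8B244D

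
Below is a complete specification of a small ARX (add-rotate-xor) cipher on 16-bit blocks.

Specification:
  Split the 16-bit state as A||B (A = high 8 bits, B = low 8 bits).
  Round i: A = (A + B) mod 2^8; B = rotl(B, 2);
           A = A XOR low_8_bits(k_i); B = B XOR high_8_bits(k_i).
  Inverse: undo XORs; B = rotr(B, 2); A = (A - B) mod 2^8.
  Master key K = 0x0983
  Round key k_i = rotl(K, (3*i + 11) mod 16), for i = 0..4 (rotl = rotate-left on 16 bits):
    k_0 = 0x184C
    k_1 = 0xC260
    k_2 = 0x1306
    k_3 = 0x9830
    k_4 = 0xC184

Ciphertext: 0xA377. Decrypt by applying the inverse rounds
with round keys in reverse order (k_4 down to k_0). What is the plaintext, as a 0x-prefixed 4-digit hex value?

s_0 = ciphertext = 0xA377
s_1 = InvRound(s_0, k_4) = 0x7AAD
s_2 = InvRound(s_1, k_3) = 0xFD4D
s_3 = InvRound(s_2, k_2) = 0x6497
s_4 = InvRound(s_3, k_1) = 0xAF55
s_5 = InvRound(s_4, k_0) = 0x9053

0x9053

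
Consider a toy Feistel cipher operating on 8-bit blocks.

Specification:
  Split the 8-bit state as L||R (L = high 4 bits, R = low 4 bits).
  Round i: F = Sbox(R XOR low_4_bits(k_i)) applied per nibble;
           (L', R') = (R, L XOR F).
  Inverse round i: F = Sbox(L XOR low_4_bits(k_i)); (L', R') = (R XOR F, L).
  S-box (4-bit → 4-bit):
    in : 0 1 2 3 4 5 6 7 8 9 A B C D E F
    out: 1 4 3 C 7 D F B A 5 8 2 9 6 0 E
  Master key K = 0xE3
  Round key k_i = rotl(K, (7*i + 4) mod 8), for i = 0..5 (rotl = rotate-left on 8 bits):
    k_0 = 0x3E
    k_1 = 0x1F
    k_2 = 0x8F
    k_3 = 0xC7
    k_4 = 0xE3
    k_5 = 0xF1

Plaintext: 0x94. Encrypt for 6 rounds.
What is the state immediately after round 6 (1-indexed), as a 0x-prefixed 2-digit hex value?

s_0 = plaintext = 0x94
s_1 = Round(s_0, k_0) = 0x41
s_2 = Round(s_1, k_1) = 0x14
s_3 = Round(s_2, k_2) = 0x43
s_4 = Round(s_3, k_3) = 0x33
s_5 = Round(s_4, k_4) = 0x32
s_6 = Round(s_5, k_5) = 0x2F

0x2F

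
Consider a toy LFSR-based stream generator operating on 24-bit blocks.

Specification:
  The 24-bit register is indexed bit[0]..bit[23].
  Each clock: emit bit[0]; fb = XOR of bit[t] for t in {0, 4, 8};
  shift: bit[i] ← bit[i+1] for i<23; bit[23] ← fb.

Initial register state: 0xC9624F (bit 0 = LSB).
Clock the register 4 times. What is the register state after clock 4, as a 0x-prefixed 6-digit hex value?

reg_0 = 0xC9624F
clock 1: out=1, reg = 0xE4B127
clock 2: out=1, reg = 0x725893
clock 3: out=1, reg = 0x392C49
clock 4: out=1, reg = 0x9C9624

0x9C9624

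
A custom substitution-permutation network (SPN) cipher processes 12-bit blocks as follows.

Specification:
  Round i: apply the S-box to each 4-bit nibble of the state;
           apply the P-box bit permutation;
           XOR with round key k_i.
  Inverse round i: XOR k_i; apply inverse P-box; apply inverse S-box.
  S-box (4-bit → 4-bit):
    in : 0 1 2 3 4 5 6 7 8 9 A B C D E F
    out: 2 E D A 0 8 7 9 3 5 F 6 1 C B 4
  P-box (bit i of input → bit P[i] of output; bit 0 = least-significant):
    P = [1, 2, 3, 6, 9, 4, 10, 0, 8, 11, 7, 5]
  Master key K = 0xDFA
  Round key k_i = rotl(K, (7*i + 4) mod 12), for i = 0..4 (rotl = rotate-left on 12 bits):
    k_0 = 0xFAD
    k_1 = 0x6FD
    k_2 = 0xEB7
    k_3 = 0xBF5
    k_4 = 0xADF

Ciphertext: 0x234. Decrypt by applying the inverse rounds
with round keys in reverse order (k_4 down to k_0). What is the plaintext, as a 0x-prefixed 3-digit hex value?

0xF3C

s_0 = ciphertext = 0x234
s_1 = InvRound(s_0, k_4) = 0x152
s_2 = InvRound(s_1, k_3) = 0x178
s_3 = InvRound(s_2, k_2) = 0x62A
s_4 = InvRound(s_3, k_1) = 0xF3E
s_5 = InvRound(s_4, k_0) = 0xF3C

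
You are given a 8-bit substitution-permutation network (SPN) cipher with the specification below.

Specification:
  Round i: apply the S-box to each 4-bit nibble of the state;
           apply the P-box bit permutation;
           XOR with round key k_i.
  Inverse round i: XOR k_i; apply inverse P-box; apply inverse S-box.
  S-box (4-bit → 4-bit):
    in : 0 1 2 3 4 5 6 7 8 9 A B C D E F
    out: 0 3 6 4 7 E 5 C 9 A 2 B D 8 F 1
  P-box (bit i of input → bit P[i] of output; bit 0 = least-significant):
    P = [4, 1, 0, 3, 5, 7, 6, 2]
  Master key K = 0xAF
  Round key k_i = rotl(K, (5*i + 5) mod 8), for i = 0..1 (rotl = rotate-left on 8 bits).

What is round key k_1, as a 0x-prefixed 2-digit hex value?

0xBE

K = 0xAF
k_0 = rotl(K, (5*0+5) mod 8) = rotl(K, 5) = 0xF5
k_1 = rotl(K, (5*1+5) mod 8) = rotl(K, 2) = 0xBE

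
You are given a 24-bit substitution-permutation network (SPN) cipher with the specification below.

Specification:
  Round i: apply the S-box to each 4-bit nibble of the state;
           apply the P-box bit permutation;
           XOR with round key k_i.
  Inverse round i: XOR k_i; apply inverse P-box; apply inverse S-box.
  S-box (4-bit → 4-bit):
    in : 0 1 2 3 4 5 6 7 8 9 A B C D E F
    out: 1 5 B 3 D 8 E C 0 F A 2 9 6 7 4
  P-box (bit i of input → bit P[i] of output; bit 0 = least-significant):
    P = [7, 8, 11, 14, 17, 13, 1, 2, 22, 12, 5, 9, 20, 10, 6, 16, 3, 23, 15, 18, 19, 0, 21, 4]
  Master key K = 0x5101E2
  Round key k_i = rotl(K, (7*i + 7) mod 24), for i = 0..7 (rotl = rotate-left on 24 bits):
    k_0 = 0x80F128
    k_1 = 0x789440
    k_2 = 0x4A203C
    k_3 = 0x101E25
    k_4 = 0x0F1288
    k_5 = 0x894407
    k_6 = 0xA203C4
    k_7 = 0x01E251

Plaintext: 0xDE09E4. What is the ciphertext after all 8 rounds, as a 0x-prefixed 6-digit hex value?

0xD2AEB2

s_0 = plaintext = 0xDE09E4
s_1 = Round(s_0, k_0) = 0x720B83
s_2 = Round(s_1, k_1) = 0xCC85D8
s_3 = Round(s_2, k_2) = 0x460226
s_4 = Round(s_3, k_3) = 0xEEE531
s_5 = Round(s_4, k_4) = 0xB5BC41
s_6 = Round(s_5, k_5) = 0xCF4A80
s_7 = Round(s_6, k_6) = 0xBB9114
s_8 = Round(s_7, k_7) = 0xD2AEB2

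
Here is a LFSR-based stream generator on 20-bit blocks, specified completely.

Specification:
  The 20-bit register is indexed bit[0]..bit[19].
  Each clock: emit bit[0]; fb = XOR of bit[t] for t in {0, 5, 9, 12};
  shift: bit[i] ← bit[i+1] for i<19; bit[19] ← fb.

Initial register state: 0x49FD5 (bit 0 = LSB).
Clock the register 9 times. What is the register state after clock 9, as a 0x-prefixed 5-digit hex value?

reg_0 = 0x49FD5
clock 1: out=1, reg = 0xA4FEA
clock 2: out=0, reg = 0x527F5
clock 3: out=1, reg = 0xA93FA
clock 4: out=0, reg = 0xD49FD
clock 5: out=1, reg = 0x6A4FE
clock 6: out=0, reg = 0xB527F
clock 7: out=1, reg = 0x5A93F
clock 8: out=1, reg = 0x2D49F
clock 9: out=1, reg = 0x16A4F

0x16A4F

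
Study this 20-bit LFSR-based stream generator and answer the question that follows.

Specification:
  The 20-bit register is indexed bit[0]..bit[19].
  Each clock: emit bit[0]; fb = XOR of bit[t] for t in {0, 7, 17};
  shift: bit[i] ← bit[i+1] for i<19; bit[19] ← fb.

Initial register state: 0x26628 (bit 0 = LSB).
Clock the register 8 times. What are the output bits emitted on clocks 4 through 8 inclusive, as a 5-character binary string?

reg_0 = 0x26628
clock 1: out=0, reg = 0x93314
clock 2: out=0, reg = 0x4998A
clock 3: out=0, reg = 0xA4CC5
clock 4: out=1, reg = 0xD2662
clock 5: out=0, reg = 0x69331
clock 6: out=1, reg = 0x34998
clock 7: out=0, reg = 0x1A4CC
clock 8: out=0, reg = 0x8D266

10100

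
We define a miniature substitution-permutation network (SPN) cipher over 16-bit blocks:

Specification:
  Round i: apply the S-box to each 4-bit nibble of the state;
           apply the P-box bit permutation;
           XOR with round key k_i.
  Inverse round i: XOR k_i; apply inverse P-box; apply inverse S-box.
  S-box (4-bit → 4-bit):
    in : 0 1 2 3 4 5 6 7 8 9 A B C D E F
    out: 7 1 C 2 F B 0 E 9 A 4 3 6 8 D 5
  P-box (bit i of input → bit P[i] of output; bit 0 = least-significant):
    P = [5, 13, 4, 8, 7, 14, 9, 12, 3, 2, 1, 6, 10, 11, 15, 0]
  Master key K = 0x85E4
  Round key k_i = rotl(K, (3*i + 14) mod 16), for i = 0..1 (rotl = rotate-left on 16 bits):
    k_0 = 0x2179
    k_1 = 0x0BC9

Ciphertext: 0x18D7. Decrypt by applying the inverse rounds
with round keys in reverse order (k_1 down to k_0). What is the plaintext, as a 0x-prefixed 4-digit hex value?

0xDE32

s_0 = ciphertext = 0x18D7
s_1 = InvRound(s_0, k_1) = 0x6022
s_2 = InvRound(s_1, k_0) = 0xDE32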